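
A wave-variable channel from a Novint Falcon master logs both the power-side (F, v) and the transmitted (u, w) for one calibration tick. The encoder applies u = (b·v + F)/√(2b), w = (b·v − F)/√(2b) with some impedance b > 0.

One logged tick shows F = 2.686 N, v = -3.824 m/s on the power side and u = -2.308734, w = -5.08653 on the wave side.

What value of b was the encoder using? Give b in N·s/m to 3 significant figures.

u + w = -7.395264;  u + w = √(2b)·v, so √(2b) = -7.395264/(-3.824) = 1.933908.
b = (√(2b))²/2 = 3.740000/2 = 1.870000.
(Check via u − w = 2F/√(2b): u − w = 2.777796, 2F/√(2b) = 2.777795.)

b = 1.87 N·s/m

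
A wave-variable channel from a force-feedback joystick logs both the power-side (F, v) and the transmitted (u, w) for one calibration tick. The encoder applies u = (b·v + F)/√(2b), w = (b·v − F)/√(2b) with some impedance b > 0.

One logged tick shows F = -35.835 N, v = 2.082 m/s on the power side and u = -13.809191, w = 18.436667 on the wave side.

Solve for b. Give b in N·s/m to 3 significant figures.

u + w = 4.627476;  u + w = √(2b)·v, so √(2b) = 4.627476/2.082 = 2.222611.
b = (√(2b))²/2 = 4.939999/2 = 2.470000.
(Check via u − w = 2F/√(2b): u − w = -32.245858, 2F/√(2b) = -32.245859.)

b = 2.47 N·s/m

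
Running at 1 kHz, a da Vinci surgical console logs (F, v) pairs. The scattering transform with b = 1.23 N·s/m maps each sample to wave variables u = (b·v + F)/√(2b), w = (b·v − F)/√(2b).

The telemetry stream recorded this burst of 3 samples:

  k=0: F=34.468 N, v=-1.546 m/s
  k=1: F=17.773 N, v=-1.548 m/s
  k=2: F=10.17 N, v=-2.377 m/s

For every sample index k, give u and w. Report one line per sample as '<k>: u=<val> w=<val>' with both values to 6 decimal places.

k=0: b·v=1.23×(-1.546)=-1.901580; √(2b)=1.568439; u=(-1.901580+34.468)/1.568439=20.763591, w=(-1.901580−34.468)/1.568439=-23.188397
k=1: b·v=1.23×(-1.548)=-1.904040; √(2b)=1.568439; u=(-1.904040+17.773)/1.568439=10.117679, w=(-1.904040−17.773)/1.568439=-12.545622
k=2: b·v=1.23×(-2.377)=-2.923710; √(2b)=1.568439; u=(-2.923710+10.17)/1.568439=4.620066, w=(-2.923710−10.17)/1.568439=-8.348245

0: u=20.763591 w=-23.188397
1: u=10.117679 w=-12.545622
2: u=4.620066 w=-8.348245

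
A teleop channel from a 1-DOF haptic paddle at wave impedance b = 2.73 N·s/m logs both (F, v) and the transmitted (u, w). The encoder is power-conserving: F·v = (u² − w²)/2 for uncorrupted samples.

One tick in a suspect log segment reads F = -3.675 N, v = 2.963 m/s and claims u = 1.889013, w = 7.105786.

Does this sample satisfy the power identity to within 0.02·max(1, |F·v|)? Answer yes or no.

F·v = (-3.675)×2.963 = -10.889025 W.
(u² − w²)/2 = (3.568370 − 50.492195)/2 = -23.461912 W.
|Δ| = 12.572887;  2% of max(1, |F·v|) = 0.217781.

no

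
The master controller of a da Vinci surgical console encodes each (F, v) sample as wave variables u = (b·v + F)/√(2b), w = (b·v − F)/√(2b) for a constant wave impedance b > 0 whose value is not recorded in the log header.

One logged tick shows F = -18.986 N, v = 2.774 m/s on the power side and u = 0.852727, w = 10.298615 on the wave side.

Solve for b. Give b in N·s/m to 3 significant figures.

u + w = 11.151342;  u + w = √(2b)·v, so √(2b) = 11.151342/2.774 = 4.019950.
b = (√(2b))²/2 = 16.160000/2 = 8.080000.
(Check via u − w = 2F/√(2b): u − w = -9.445888, 2F/√(2b) = -9.445888.)

b = 8.08 N·s/m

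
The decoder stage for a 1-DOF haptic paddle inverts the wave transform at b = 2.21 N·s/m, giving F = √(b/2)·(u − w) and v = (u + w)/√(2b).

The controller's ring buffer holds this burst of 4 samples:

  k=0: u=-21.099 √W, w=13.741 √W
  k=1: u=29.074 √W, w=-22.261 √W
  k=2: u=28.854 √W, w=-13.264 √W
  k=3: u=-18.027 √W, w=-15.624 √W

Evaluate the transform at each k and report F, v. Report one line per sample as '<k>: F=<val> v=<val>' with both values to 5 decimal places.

0: F=-36.62345 v=-3.49984
1: F=53.96283 v=3.24061
2: F=44.27401 v=7.41541
3: F=-2.52601 v=-16.00615

k=0: u−w=-34.84000, u+w=-7.35800; √(b/2)=1.05119, √(2b)=2.10238; F=1.05119×(-34.84)=-36.62345, v=-7.35800/2.10238=-3.49984
k=1: u−w=51.33500, u+w=6.81300; √(b/2)=1.05119, √(2b)=2.10238; F=1.05119×51.335=53.96283, v=6.81300/2.10238=3.24061
k=2: u−w=42.11800, u+w=15.59000; √(b/2)=1.05119, √(2b)=2.10238; F=1.05119×42.118=44.27401, v=15.59000/2.10238=7.41541
k=3: u−w=-2.40300, u+w=-33.65100; √(b/2)=1.05119, √(2b)=2.10238; F=1.05119×(-2.403)=-2.52601, v=-33.65100/2.10238=-16.00615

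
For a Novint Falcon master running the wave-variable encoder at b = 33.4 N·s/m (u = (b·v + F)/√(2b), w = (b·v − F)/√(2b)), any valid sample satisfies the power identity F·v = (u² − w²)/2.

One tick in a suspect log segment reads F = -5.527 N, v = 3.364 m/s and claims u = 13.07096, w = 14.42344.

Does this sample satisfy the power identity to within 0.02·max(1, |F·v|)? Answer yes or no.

F·v = (-5.527)×3.364 = -18.59283 W.
(u² − w²)/2 = (170.85000 − 208.03562)/2 = -18.59281 W.
|Δ| = 0.00001;  2% of max(1, |F·v|) = 0.37186.

yes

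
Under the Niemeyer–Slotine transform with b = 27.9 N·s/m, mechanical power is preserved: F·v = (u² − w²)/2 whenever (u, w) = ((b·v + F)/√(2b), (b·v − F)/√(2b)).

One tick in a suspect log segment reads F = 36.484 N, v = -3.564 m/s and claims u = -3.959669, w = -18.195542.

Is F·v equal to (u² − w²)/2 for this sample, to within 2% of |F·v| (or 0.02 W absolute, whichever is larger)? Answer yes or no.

F·v = 36.484×(-3.564) = -130.028976 W.
(u² − w²)/2 = (15.678979 − 331.077749)/2 = -157.699385 W.
|Δ| = 27.670409;  2% of max(1, |F·v|) = 2.600580.

no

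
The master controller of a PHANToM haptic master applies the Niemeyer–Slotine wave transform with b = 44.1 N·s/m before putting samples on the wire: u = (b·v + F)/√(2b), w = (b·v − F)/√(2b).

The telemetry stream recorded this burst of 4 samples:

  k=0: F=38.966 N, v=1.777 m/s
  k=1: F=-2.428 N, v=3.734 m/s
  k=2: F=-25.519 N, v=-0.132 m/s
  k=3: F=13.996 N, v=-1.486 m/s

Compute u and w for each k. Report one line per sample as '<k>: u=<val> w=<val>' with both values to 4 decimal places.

k=0: b·v=44.1×1.777=78.3657; √(2b)=9.3915; u=(78.3657+38.966)/9.3915=12.4934, w=(78.3657−38.966)/9.3915=4.1953
k=1: b·v=44.1×3.734=164.6694; √(2b)=9.3915; u=(164.6694+(-2.428))/9.3915=17.2754, w=(164.6694−(-2.428))/9.3915=17.7924
k=2: b·v=44.1×(-0.132)=-5.8212; √(2b)=9.3915; u=(-5.8212+(-25.519))/9.3915=-3.3371, w=(-5.8212−(-25.519))/9.3915=2.0974
k=3: b·v=44.1×(-1.486)=-65.5326; √(2b)=9.3915; u=(-65.5326+13.996)/9.3915=-5.4876, w=(-65.5326−13.996)/9.3915=-8.4682

0: u=12.4934 w=4.1953
1: u=17.2754 w=17.7924
2: u=-3.3371 w=2.0974
3: u=-5.4876 w=-8.4682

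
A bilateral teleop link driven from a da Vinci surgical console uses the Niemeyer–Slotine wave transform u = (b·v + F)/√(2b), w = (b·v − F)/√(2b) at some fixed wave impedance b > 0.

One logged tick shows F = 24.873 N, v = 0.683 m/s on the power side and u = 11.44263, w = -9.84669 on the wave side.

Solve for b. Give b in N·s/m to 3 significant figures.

u + w = 1.5959;  u + w = √(2b)·v, so √(2b) = 1.5959/0.683 = 2.3367.
b = (√(2b))²/2 = 5.4600/2 = 2.7300.
(Check via u − w = 2F/√(2b): u − w = 21.2893, 2F/√(2b) = 21.2893.)

b = 2.73 N·s/m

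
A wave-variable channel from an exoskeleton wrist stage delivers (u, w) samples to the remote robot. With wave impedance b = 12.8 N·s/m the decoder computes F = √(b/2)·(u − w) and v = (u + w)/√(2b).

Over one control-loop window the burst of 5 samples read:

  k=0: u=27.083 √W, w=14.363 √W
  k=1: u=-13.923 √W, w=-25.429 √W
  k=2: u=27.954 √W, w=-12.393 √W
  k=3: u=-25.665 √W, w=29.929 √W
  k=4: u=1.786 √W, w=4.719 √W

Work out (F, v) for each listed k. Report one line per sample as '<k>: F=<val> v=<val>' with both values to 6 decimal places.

0: F=32.179337 v=8.191485
1: F=29.108133 v=-7.777622
2: F=102.070733 v=3.075513
3: F=-140.642931 v=0.842747
4: F=-7.419968 v=1.285664

k=0: u−w=12.720000, u+w=41.446000; √(b/2)=2.529822, √(2b)=5.059644; F=2.529822×12.72=32.179337, v=41.446000/5.059644=8.191485
k=1: u−w=11.506000, u+w=-39.352000; √(b/2)=2.529822, √(2b)=5.059644; F=2.529822×11.506=29.108133, v=-39.352000/5.059644=-7.777622
k=2: u−w=40.347000, u+w=15.561000; √(b/2)=2.529822, √(2b)=5.059644; F=2.529822×40.347=102.070733, v=15.561000/5.059644=3.075513
k=3: u−w=-55.594000, u+w=4.264000; √(b/2)=2.529822, √(2b)=5.059644; F=2.529822×(-55.594)=-140.642931, v=4.264000/5.059644=0.842747
k=4: u−w=-2.933000, u+w=6.505000; √(b/2)=2.529822, √(2b)=5.059644; F=2.529822×(-2.933)=-7.419968, v=6.505000/5.059644=1.285664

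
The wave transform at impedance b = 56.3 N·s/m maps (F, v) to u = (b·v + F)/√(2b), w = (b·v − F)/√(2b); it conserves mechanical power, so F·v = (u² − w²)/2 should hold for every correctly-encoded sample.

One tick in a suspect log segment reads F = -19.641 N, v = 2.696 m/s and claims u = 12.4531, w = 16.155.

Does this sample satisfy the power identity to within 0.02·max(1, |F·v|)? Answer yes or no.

F·v = (-19.641)×2.696 = -52.9521 W.
(u² − w²)/2 = (155.0797 − 260.9840)/2 = -52.9522 W.
|Δ| = 0.0000;  2% of max(1, |F·v|) = 1.0590.

yes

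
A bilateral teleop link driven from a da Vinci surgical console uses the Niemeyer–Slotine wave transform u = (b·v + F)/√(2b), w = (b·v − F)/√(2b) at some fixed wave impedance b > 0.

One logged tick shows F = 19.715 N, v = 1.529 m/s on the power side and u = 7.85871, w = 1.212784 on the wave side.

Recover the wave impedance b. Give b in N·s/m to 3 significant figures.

u + w = 9.071494;  u + w = √(2b)·v, so √(2b) = 9.071494/1.529 = 5.932959.
b = (√(2b))²/2 = 35.200000/2 = 17.600000.
(Check via u − w = 2F/√(2b): u − w = 6.645926, 2F/√(2b) = 6.645925.)

b = 17.6 N·s/m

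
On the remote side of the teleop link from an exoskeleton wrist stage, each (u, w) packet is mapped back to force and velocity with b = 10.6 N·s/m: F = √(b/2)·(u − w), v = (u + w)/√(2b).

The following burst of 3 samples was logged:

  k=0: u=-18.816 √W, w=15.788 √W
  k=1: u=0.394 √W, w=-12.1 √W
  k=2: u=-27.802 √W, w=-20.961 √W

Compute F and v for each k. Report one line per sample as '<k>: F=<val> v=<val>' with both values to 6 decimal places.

k=0: u−w=-34.604000, u+w=-3.028000; √(b/2)=2.302173, √(2b)=4.604346; F=2.302173×(-34.604)=-79.664391, v=-3.028000/4.604346=-0.657640
k=1: u−w=12.494000, u+w=-11.706000; √(b/2)=2.302173, √(2b)=4.604346; F=2.302173×12.494=28.763348, v=-11.706000/4.604346=-2.542381
k=2: u−w=-6.841000, u+w=-48.763000; √(b/2)=2.302173, √(2b)=4.604346; F=2.302173×(-6.841)=-15.749165, v=-48.763000/4.604346=-10.590647

0: F=-79.664391 v=-0.657640
1: F=28.763348 v=-2.542381
2: F=-15.749165 v=-10.590647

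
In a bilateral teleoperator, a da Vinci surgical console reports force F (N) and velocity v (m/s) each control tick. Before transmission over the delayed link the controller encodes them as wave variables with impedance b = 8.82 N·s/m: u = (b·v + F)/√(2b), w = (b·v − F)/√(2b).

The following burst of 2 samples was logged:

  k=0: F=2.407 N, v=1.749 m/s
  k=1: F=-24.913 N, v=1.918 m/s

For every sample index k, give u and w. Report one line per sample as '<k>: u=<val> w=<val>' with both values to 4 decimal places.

k=0: b·v=8.82×1.749=15.4262; √(2b)=4.2000; u=(15.4262+2.407)/4.2000=4.2460, w=(15.4262−2.407)/4.2000=3.0998
k=1: b·v=8.82×1.918=16.9168; √(2b)=4.2000; u=(16.9168+(-24.913))/4.2000=-1.9039, w=(16.9168−(-24.913))/4.2000=9.9595

0: u=4.2460 w=3.0998
1: u=-1.9039 w=9.9595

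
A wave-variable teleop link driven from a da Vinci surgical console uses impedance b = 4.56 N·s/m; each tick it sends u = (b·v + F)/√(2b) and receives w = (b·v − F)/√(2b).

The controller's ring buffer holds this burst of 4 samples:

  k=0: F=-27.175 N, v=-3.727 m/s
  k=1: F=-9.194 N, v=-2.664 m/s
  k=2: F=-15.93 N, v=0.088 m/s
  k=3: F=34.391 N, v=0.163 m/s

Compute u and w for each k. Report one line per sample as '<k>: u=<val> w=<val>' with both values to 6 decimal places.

k=0: b·v=4.56×(-3.727)=-16.995120; √(2b)=3.019934; u=(-16.995120+(-27.175))/3.019934=-14.626188, w=(-16.995120−(-27.175))/3.019934=3.370895
k=1: b·v=4.56×(-2.664)=-12.147840; √(2b)=3.019934; u=(-12.147840+(-9.194))/3.019934=-7.066989, w=(-12.147840−(-9.194))/3.019934=-0.978114
k=2: b·v=4.56×0.088=0.401280; √(2b)=3.019934; u=(0.401280+(-15.93))/3.019934=-5.142073, w=(0.401280−(-15.93))/3.019934=5.407827
k=3: b·v=4.56×0.163=0.743280; √(2b)=3.019934; u=(0.743280+34.391)/3.019934=11.634123, w=(0.743280−34.391)/3.019934=-11.141873

0: u=-14.626188 w=3.370895
1: u=-7.066989 w=-0.978114
2: u=-5.142073 w=5.407827
3: u=11.634123 w=-11.141873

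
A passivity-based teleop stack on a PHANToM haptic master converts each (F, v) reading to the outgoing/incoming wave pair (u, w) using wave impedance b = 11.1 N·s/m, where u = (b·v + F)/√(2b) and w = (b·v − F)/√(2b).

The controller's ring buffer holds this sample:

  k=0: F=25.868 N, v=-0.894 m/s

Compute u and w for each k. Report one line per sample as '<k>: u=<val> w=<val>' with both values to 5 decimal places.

0: u=3.38405 w=-7.59630

k=0: b·v=11.1×(-0.894)=-9.92340; √(2b)=4.71169; u=(-9.92340+25.868)/4.71169=3.38405, w=(-9.92340−25.868)/4.71169=-7.59630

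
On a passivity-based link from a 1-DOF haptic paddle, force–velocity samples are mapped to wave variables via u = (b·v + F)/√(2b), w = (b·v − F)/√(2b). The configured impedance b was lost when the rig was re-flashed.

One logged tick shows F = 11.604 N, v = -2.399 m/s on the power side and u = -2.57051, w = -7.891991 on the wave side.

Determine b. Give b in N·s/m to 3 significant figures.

u + w = -10.462501;  u + w = √(2b)·v, so √(2b) = -10.462501/(-2.399) = 4.361193.
b = (√(2b))²/2 = 19.020001/2 = 9.510000.
(Check via u − w = 2F/√(2b): u − w = 5.321481, 2F/√(2b) = 5.321480.)

b = 9.51 N·s/m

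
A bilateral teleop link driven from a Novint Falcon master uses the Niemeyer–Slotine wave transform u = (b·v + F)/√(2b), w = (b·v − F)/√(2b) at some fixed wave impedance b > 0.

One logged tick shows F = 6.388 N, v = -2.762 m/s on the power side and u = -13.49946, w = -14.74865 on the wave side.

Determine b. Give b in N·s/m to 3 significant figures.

u + w = -28.2481;  u + w = √(2b)·v, so √(2b) = -28.2481/(-2.762) = 10.2274.
b = (√(2b))²/2 = 104.5999/2 = 52.3000.
(Check via u − w = 2F/√(2b): u − w = 1.2492, 2F/√(2b) = 1.2492.)

b = 52.3 N·s/m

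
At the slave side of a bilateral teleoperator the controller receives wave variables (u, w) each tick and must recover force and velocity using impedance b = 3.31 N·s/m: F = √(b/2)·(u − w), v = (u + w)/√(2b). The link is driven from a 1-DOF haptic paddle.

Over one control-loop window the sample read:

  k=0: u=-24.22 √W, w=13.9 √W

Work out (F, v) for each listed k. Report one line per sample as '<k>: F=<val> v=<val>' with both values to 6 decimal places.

0: F=-49.040161 v=-4.010982

k=0: u−w=-38.120000, u+w=-10.320000; √(b/2)=1.286468, √(2b)=2.572936; F=1.286468×(-38.12)=-49.040161, v=-10.320000/2.572936=-4.010982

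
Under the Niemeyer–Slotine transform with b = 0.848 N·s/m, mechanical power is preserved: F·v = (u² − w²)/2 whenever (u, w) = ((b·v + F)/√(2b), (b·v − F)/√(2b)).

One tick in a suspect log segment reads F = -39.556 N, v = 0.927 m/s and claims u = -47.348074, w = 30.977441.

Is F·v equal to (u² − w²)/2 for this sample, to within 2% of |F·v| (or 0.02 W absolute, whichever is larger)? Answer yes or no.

no

F·v = (-39.556)×0.927 = -36.668412 W.
(u² − w²)/2 = (2241.840112 − 959.601851)/2 = 641.119130 W.
|Δ| = 677.787542;  2% of max(1, |F·v|) = 0.733368.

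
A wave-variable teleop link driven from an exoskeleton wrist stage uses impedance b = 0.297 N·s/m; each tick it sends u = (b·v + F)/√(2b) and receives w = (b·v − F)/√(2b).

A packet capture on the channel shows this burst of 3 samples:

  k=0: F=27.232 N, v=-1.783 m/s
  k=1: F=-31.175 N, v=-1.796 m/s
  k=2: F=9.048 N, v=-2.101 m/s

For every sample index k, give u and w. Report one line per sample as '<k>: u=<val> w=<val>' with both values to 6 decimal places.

k=0: b·v=0.297×(-1.783)=-0.529551; √(2b)=0.770714; u=(-0.529551+27.232)/0.770714=34.646381, w=(-0.529551−27.232)/0.770714=-36.020564
k=1: b·v=0.297×(-1.796)=-0.533412; √(2b)=0.770714; u=(-0.533412+(-31.175))/0.770714=-41.141609, w=(-0.533412−(-31.175))/0.770714=39.757407
k=2: b·v=0.297×(-2.101)=-0.623997; √(2b)=0.770714; u=(-0.623997+9.048)/0.770714=10.930129, w=(-0.623997−9.048)/0.770714=-12.549399

0: u=34.646381 w=-36.020564
1: u=-41.141609 w=39.757407
2: u=10.930129 w=-12.549399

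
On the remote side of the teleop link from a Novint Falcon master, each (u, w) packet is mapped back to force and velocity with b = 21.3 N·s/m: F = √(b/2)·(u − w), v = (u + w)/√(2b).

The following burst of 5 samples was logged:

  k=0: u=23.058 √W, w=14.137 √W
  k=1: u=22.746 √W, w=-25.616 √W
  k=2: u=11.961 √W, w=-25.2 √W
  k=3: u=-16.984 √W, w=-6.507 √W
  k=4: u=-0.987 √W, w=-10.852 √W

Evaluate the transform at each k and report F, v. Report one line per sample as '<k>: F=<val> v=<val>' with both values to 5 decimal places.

k=0: u−w=8.92100, u+w=37.19500; √(b/2)=3.26343, √(2b)=6.52687; F=3.26343×8.921=29.11309, v=37.19500/6.52687=5.69875
k=1: u−w=48.36200, u+w=-2.87000; √(b/2)=3.26343, √(2b)=6.52687; F=3.26343×48.362=157.82618, v=-2.87000/6.52687=-0.43972
k=2: u−w=37.16100, u+w=-13.23900; √(b/2)=3.26343, √(2b)=6.52687; F=3.26343×37.161=121.27246, v=-13.23900/6.52687=-2.02838
k=3: u−w=-10.47700, u+w=-23.49100; √(b/2)=3.26343, √(2b)=6.52687; F=3.26343×(-10.477)=-34.19100, v=-23.49100/6.52687=-3.59912
k=4: u−w=9.86500, u+w=-11.83900; √(b/2)=3.26343, √(2b)=6.52687; F=3.26343×9.865=32.19377, v=-11.83900/6.52687=-1.81389

0: F=29.11309 v=5.69875
1: F=157.82618 v=-0.43972
2: F=121.27246 v=-2.02838
3: F=-34.19100 v=-3.59912
4: F=32.19377 v=-1.81389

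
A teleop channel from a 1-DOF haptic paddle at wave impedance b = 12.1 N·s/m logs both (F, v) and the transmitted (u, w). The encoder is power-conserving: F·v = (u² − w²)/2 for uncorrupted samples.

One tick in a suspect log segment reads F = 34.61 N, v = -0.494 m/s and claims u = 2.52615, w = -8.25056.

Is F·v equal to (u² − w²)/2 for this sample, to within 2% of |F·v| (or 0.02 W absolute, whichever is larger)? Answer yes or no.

F·v = 34.61×(-0.494) = -17.0973 W.
(u² − w²)/2 = (6.3814 − 68.0717)/2 = -30.8452 W.
|Δ| = 13.7478;  2% of max(1, |F·v|) = 0.3419.

no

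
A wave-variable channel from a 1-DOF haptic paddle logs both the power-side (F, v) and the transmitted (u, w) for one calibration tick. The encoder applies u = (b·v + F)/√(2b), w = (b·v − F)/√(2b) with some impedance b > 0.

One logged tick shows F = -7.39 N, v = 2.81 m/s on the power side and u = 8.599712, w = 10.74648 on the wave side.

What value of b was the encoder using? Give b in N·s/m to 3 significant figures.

b = 23.7 N·s/m

u + w = 19.346192;  u + w = √(2b)·v, so √(2b) = 19.346192/2.81 = 6.884766.
b = (√(2b))²/2 = 47.400001/2 = 23.700000.
(Check via u − w = 2F/√(2b): u − w = -2.146768, 2F/√(2b) = -2.146769.)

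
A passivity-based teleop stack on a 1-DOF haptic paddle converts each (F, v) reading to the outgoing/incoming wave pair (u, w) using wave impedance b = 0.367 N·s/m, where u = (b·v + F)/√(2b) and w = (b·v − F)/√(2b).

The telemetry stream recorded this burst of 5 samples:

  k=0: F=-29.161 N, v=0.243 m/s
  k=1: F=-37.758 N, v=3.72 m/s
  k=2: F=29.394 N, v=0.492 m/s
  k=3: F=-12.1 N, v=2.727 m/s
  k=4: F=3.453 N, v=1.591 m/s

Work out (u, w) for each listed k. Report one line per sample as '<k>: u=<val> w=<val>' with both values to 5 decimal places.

k=0: b·v=0.367×0.243=0.08918; √(2b)=0.85674; u=(0.08918+(-29.161))/0.85674=-33.93315, w=(0.08918−(-29.161))/0.85674=34.14134
k=1: b·v=0.367×3.72=1.36524; √(2b)=0.85674; u=(1.36524+(-37.758))/0.85674=-42.47828, w=(1.36524−(-37.758))/0.85674=45.66535
k=2: b·v=0.367×0.492=0.18056; √(2b)=0.85674; u=(0.18056+29.394)/0.85674=34.51996, w=(0.18056−29.394)/0.85674=-34.09845
k=3: b·v=0.367×2.727=1.00081; √(2b)=0.85674; u=(1.00081+(-12.1))/0.85674=-12.95518, w=(1.00081−(-12.1))/0.85674=15.29150
k=4: b·v=0.367×1.591=0.58390; √(2b)=0.85674; u=(0.58390+3.453)/0.85674=4.71194, w=(0.58390−3.453)/0.85674=-3.34887

0: u=-33.93315 w=34.14134
1: u=-42.47828 w=45.66535
2: u=34.51996 w=-34.09845
3: u=-12.95518 w=15.29150
4: u=4.71194 w=-3.34887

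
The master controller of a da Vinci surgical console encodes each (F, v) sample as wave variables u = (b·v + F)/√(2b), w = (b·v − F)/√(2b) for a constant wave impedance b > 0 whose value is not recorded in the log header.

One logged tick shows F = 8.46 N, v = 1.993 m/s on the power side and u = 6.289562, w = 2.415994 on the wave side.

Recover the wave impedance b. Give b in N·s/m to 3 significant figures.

b = 9.54 N·s/m

u + w = 8.705556;  u + w = √(2b)·v, so √(2b) = 8.705556/1.993 = 4.368066.
b = (√(2b))²/2 = 19.080003/2 = 9.540001.
(Check via u − w = 2F/√(2b): u − w = 3.873568, 2F/√(2b) = 3.873568.)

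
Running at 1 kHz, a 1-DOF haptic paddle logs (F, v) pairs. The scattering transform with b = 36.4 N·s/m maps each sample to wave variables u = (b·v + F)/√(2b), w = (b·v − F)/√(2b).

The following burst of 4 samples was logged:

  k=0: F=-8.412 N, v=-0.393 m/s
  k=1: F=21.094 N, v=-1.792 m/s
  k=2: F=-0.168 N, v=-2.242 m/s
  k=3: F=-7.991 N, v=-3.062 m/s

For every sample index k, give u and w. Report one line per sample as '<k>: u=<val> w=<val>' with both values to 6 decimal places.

k=0: b·v=36.4×(-0.393)=-14.305200; √(2b)=8.532292; u=(-14.305200+(-8.412))/8.532292=-2.662497, w=(-14.305200−(-8.412))/8.532292=-0.690694
k=1: b·v=36.4×(-1.792)=-65.228800; √(2b)=8.532292; u=(-65.228800+21.094)/8.532292=-5.172678, w=(-65.228800−21.094)/8.532292=-10.117188
k=2: b·v=36.4×(-2.242)=-81.608800; √(2b)=8.532292; u=(-81.608800+(-0.168))/8.532292=-9.584389, w=(-81.608800−(-0.168))/8.532292=-9.545009
k=3: b·v=36.4×(-3.062)=-111.456800; √(2b)=8.532292; u=(-111.456800+(-7.991))/8.532292=-13.999498, w=(-111.456800−(-7.991))/8.532292=-12.126379

0: u=-2.662497 w=-0.690694
1: u=-5.172678 w=-10.117188
2: u=-9.584389 w=-9.545009
3: u=-13.999498 w=-12.126379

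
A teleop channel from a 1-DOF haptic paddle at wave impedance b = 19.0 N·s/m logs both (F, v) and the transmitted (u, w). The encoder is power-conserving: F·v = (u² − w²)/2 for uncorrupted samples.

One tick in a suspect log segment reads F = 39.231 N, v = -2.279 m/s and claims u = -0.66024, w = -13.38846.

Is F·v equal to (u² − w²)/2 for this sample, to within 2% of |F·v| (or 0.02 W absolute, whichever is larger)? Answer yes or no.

yes

F·v = 39.231×(-2.279) = -89.4074 W.
(u² − w²)/2 = (0.4359 − 179.2509)/2 = -89.4075 W.
|Δ| = 0.0000;  2% of max(1, |F·v|) = 1.7881.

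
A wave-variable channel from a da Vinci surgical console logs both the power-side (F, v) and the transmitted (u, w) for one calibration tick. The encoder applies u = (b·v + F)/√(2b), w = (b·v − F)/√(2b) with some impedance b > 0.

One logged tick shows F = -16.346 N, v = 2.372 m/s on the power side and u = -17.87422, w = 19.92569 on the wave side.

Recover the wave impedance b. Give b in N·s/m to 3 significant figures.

b = 0.374 N·s/m

u + w = 2.0515;  u + w = √(2b)·v, so √(2b) = 2.0515/2.372 = 0.8649.
b = (√(2b))²/2 = 0.7480/2 = 0.3740.
(Check via u − w = 2F/√(2b): u − w = -37.7999, 2F/√(2b) = -37.7999.)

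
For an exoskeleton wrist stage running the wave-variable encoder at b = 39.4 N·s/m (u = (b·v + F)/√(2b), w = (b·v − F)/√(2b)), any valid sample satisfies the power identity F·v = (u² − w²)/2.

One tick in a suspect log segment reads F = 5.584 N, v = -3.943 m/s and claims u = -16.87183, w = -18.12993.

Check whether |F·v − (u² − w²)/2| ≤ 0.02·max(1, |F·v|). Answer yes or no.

yes

F·v = 5.584×(-3.943) = -22.0177 W.
(u² − w²)/2 = (284.6586 − 328.6944)/2 = -22.0179 W.
|Δ| = 0.0001;  2% of max(1, |F·v|) = 0.4404.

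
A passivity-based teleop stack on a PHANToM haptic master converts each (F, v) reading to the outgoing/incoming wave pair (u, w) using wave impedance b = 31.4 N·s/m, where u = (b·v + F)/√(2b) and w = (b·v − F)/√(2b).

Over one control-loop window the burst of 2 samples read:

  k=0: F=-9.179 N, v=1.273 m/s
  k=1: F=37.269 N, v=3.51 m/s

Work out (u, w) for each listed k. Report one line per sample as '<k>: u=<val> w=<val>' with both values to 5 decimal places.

0: u=3.88575 w=6.20232
1: u=18.61068 w=9.20483

k=0: b·v=31.4×1.273=39.97220; √(2b)=7.92465; u=(39.97220+(-9.179))/7.92465=3.88575, w=(39.97220−(-9.179))/7.92465=6.20232
k=1: b·v=31.4×3.51=110.21400; √(2b)=7.92465; u=(110.21400+37.269)/7.92465=18.61068, w=(110.21400−37.269)/7.92465=9.20483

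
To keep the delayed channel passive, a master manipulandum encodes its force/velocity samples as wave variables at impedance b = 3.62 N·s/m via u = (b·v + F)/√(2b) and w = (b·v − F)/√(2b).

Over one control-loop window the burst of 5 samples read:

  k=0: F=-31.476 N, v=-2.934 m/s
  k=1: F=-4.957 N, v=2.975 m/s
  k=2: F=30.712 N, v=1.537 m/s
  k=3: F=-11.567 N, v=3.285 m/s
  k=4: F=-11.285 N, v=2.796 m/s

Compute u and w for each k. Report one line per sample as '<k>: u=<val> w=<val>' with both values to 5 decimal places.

k=0: b·v=3.62×(-2.934)=-10.62108; √(2b)=2.69072; u=(-10.62108+(-31.476))/2.69072=-15.64526, w=(-10.62108−(-31.476))/2.69072=7.75067
k=1: b·v=3.62×2.975=10.76950; √(2b)=2.69072; u=(10.76950+(-4.957))/2.69072=2.16020, w=(10.76950−(-4.957))/2.69072=5.84471
k=2: b·v=3.62×1.537=5.56394; √(2b)=2.69072; u=(5.56394+30.712)/2.69072=13.48185, w=(5.56394−30.712)/2.69072=-9.34620
k=3: b·v=3.62×3.285=11.89170; √(2b)=2.69072; u=(11.89170+(-11.567))/2.69072=0.12067, w=(11.89170−(-11.567))/2.69072=8.71836
k=4: b·v=3.62×2.796=10.12152; √(2b)=2.69072; u=(10.12152+(-11.285))/2.69072=-0.43240, w=(10.12152−(-11.285))/2.69072=7.95567

0: u=-15.64526 w=7.75067
1: u=2.16020 w=5.84471
2: u=13.48185 w=-9.34620
3: u=0.12067 w=8.71836
4: u=-0.43240 w=7.95567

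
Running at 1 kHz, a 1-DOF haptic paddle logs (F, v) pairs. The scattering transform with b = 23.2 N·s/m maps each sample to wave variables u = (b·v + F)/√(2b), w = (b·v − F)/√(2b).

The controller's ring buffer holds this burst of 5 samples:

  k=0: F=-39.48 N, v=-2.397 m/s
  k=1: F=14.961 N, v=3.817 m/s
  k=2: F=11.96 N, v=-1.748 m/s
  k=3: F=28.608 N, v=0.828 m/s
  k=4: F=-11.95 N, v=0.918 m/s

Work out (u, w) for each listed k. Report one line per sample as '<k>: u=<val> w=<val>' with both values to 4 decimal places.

k=0: b·v=23.2×(-2.397)=-55.6104; √(2b)=6.8118; u=(-55.6104+(-39.48))/6.8118=-13.9598, w=(-55.6104−(-39.48))/6.8118=-2.3680
k=1: b·v=23.2×3.817=88.5544; √(2b)=6.8118; u=(88.5544+14.961)/6.8118=15.1966, w=(88.5544−14.961)/6.8118=10.8039
k=2: b·v=23.2×(-1.748)=-40.5536; √(2b)=6.8118; u=(-40.5536+11.96)/6.8118=-4.1977, w=(-40.5536−11.96)/6.8118=-7.7093
k=3: b·v=23.2×0.828=19.2096; √(2b)=6.8118; u=(19.2096+28.608)/6.8118=7.0199, w=(19.2096−28.608)/6.8118=-1.3797
k=4: b·v=23.2×0.918=21.2976; √(2b)=6.8118; u=(21.2976+(-11.95))/6.8118=1.3723, w=(21.2976−(-11.95))/6.8118=4.8809

0: u=-13.9598 w=-2.3680
1: u=15.1966 w=10.8039
2: u=-4.1977 w=-7.7093
3: u=7.0199 w=-1.3797
4: u=1.3723 w=4.8809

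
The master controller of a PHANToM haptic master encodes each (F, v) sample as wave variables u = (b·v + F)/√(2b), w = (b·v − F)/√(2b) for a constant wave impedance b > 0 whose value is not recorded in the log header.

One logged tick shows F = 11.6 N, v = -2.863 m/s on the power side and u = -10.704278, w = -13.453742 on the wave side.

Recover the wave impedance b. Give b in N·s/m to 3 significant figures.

b = 35.6 N·s/m

u + w = -24.158020;  u + w = √(2b)·v, so √(2b) = -24.158020/(-2.863) = 8.438009.
b = (√(2b))²/2 = 71.199997/2 = 35.599999.
(Check via u − w = 2F/√(2b): u − w = 2.749464, 2F/√(2b) = 2.749464.)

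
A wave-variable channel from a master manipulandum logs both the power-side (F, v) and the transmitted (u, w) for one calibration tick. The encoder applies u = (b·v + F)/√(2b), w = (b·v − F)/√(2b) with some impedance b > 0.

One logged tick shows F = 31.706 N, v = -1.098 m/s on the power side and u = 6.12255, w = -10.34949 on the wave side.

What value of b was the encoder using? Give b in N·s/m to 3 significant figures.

b = 7.41 N·s/m

u + w = -4.22694;  u + w = √(2b)·v, so √(2b) = -4.22694/(-1.098) = 3.84967.
b = (√(2b))²/2 = 14.81998/2 = 7.40999.
(Check via u − w = 2F/√(2b): u − w = 16.47204, 2F/√(2b) = 16.47205.)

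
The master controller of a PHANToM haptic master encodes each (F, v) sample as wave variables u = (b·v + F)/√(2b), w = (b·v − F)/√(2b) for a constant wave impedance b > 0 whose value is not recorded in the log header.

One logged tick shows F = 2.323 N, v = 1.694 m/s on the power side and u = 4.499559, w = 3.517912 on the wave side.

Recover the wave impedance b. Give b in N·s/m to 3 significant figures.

b = 11.2 N·s/m

u + w = 8.017471;  u + w = √(2b)·v, so √(2b) = 8.017471/1.694 = 4.732864.
b = (√(2b))²/2 = 22.399998/2 = 11.199999.
(Check via u − w = 2F/√(2b): u − w = 0.981647, 2F/√(2b) = 0.981647.)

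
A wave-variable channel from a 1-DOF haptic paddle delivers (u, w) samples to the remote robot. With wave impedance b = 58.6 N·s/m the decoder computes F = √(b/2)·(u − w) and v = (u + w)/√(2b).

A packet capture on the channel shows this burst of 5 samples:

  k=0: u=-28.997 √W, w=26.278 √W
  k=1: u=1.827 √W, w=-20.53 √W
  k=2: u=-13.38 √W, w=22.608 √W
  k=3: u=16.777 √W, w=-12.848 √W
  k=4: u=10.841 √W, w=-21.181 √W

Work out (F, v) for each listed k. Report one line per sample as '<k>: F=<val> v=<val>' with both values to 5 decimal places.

k=0: u−w=-55.27500, u+w=-2.71900; √(b/2)=5.41295, √(2b)=10.82589; F=5.41295×(-55.275)=-299.20067, v=-2.71900/10.82589=-0.25116
k=1: u−w=22.35700, u+w=-18.70300; √(b/2)=5.41295, √(2b)=10.82589; F=5.41295×22.357=121.01727, v=-18.70300/10.82589=-1.72762
k=2: u−w=-35.98800, u+w=9.22800; √(b/2)=5.41295, √(2b)=10.82589; F=5.41295×(-35.988)=-194.80115, v=9.22800/10.82589=0.85240
k=3: u−w=29.62500, u+w=3.92900; √(b/2)=5.41295, √(2b)=10.82589; F=5.41295×29.625=160.35857, v=3.92900/10.82589=0.36293
k=4: u−w=32.02200, u+w=-10.34000; √(b/2)=5.41295, √(2b)=10.82589; F=5.41295×32.022=173.33340, v=-10.34000/10.82589=-0.95512

0: F=-299.20067 v=-0.25116
1: F=121.01727 v=-1.72762
2: F=-194.80115 v=0.85240
3: F=160.35857 v=0.36293
4: F=173.33340 v=-0.95512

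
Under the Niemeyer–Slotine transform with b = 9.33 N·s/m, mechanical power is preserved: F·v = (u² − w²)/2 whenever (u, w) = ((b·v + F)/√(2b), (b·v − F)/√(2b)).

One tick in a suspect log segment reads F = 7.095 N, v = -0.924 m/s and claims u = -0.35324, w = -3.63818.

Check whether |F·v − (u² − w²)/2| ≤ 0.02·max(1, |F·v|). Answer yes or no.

yes

F·v = 7.095×(-0.924) = -6.55578 W.
(u² − w²)/2 = (0.12478 − 13.23635)/2 = -6.55579 W.
|Δ| = 0.00001;  2% of max(1, |F·v|) = 0.13112.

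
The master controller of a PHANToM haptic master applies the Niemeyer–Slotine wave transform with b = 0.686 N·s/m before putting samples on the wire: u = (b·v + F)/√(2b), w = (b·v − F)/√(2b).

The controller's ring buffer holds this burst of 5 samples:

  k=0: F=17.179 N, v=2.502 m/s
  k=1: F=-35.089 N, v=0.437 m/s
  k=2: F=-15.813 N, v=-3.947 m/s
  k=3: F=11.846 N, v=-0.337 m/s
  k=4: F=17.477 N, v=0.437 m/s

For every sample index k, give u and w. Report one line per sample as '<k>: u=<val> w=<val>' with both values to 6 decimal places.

0: u=16.131635 w=-13.200982
1: u=-29.700763 w=30.212632
2: u=-15.811715 w=11.188499
3: u=9.915973 w=-10.310710
4: u=15.176656 w=-14.664787

k=0: b·v=0.686×2.502=1.716372; √(2b)=1.171324; u=(1.716372+17.179)/1.171324=16.131635, w=(1.716372−17.179)/1.171324=-13.200982
k=1: b·v=0.686×0.437=0.299782; √(2b)=1.171324; u=(0.299782+(-35.089))/1.171324=-29.700763, w=(0.299782−(-35.089))/1.171324=30.212632
k=2: b·v=0.686×(-3.947)=-2.707642; √(2b)=1.171324; u=(-2.707642+(-15.813))/1.171324=-15.811715, w=(-2.707642−(-15.813))/1.171324=11.188499
k=3: b·v=0.686×(-0.337)=-0.231182; √(2b)=1.171324; u=(-0.231182+11.846)/1.171324=9.915973, w=(-0.231182−11.846)/1.171324=-10.310710
k=4: b·v=0.686×0.437=0.299782; √(2b)=1.171324; u=(0.299782+17.477)/1.171324=15.176656, w=(0.299782−17.477)/1.171324=-14.664787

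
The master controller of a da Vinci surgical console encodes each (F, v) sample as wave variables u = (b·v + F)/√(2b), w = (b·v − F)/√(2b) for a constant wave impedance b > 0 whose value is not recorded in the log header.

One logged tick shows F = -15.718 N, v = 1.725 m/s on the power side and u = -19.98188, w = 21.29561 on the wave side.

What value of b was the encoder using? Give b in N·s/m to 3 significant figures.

u + w = 1.3137;  u + w = √(2b)·v, so √(2b) = 1.3137/1.725 = 0.7616.
b = (√(2b))²/2 = 0.5800/2 = 0.2900.
(Check via u − w = 2F/√(2b): u − w = -41.2775, 2F/√(2b) = -41.2772.)

b = 0.29 N·s/m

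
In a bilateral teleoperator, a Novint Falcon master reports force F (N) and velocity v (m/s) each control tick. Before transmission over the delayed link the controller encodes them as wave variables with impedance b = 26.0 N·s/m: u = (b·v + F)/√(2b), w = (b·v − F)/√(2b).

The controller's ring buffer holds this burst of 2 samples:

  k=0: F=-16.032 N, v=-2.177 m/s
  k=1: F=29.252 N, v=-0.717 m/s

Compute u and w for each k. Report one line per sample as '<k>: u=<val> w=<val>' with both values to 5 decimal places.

k=0: b·v=26.0×(-2.177)=-56.60200; √(2b)=7.21110; u=(-56.60200+(-16.032))/7.21110=-10.07252, w=(-56.60200−(-16.032))/7.21110=-5.62605
k=1: b·v=26.0×(-0.717)=-18.64200; √(2b)=7.21110; u=(-18.64200+29.252)/7.21110=1.47134, w=(-18.64200−29.252)/7.21110=-6.64170

0: u=-10.07252 w=-5.62605
1: u=1.47134 w=-6.64170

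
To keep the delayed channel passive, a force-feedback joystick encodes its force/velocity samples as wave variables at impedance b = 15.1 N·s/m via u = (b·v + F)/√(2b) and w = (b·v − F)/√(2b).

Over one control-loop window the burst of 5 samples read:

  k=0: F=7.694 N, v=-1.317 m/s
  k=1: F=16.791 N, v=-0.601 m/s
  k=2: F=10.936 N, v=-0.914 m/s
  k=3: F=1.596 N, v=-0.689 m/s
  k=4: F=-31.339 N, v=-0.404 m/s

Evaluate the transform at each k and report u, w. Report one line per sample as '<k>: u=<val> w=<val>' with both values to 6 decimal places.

0: u=-2.218689 w=-5.018822
1: u=1.404052 w=-4.706819
2: u=-0.521413 w=-4.501431
3: u=-1.602762 w=-2.183605
4: u=-6.812796 w=4.592633

k=0: b·v=15.1×(-1.317)=-19.886700; √(2b)=5.495453; u=(-19.886700+7.694)/5.495453=-2.218689, w=(-19.886700−7.694)/5.495453=-5.018822
k=1: b·v=15.1×(-0.601)=-9.075100; √(2b)=5.495453; u=(-9.075100+16.791)/5.495453=1.404052, w=(-9.075100−16.791)/5.495453=-4.706819
k=2: b·v=15.1×(-0.914)=-13.801400; √(2b)=5.495453; u=(-13.801400+10.936)/5.495453=-0.521413, w=(-13.801400−10.936)/5.495453=-4.501431
k=3: b·v=15.1×(-0.689)=-10.403900; √(2b)=5.495453; u=(-10.403900+1.596)/5.495453=-1.602762, w=(-10.403900−1.596)/5.495453=-2.183605
k=4: b·v=15.1×(-0.404)=-6.100400; √(2b)=5.495453; u=(-6.100400+(-31.339))/5.495453=-6.812796, w=(-6.100400−(-31.339))/5.495453=4.592633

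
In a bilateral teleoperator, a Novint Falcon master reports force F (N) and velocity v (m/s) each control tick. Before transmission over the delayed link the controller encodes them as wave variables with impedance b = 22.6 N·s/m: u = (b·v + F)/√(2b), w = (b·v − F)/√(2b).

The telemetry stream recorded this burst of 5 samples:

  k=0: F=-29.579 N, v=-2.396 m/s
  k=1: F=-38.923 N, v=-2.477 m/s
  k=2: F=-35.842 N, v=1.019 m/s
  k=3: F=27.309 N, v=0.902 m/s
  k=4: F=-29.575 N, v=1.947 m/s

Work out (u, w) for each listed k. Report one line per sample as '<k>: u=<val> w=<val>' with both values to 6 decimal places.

k=0: b·v=22.6×(-2.396)=-54.149600; √(2b)=6.723095; u=(-54.149600+(-29.579))/6.723095=-12.453878, w=(-54.149600−(-29.579))/6.723095=-3.654656
k=1: b·v=22.6×(-2.477)=-55.980200; √(2b)=6.723095; u=(-55.980200+(-38.923))/6.723095=-14.116000, w=(-55.980200−(-38.923))/6.723095=-2.537105
k=2: b·v=22.6×1.019=23.029400; √(2b)=6.723095; u=(23.029400+(-35.842))/6.723095=-1.905759, w=(23.029400−(-35.842))/6.723095=8.756593
k=3: b·v=22.6×0.902=20.385200; √(2b)=6.723095; u=(20.385200+27.309)/6.723095=7.094084, w=(20.385200−27.309)/6.723095=-1.029853
k=4: b·v=22.6×1.947=44.002200; √(2b)=6.723095; u=(44.002200+(-29.575))/6.723095=2.145917, w=(44.002200−(-29.575))/6.723095=10.943948

0: u=-12.453878 w=-3.654656
1: u=-14.116000 w=-2.537105
2: u=-1.905759 w=8.756593
3: u=7.094084 w=-1.029853
4: u=2.145917 w=10.943948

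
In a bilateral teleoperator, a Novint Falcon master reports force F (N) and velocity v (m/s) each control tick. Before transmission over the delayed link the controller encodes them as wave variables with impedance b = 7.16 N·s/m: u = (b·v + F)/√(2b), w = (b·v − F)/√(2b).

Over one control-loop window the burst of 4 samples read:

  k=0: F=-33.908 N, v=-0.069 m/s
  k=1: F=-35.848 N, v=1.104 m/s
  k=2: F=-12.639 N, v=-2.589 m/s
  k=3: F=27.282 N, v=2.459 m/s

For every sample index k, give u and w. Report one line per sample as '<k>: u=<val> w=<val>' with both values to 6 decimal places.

0: u=-9.091022 w=8.829913
1: u=-7.384262 w=11.561994
2: u=-8.238577 w=-1.558658
3: u=11.862139 w=-2.556846

k=0: b·v=7.16×(-0.069)=-0.494040; √(2b)=3.784178; u=(-0.494040+(-33.908))/3.784178=-9.091022, w=(-0.494040−(-33.908))/3.784178=8.829913
k=1: b·v=7.16×1.104=7.904640; √(2b)=3.784178; u=(7.904640+(-35.848))/3.784178=-7.384262, w=(7.904640−(-35.848))/3.784178=11.561994
k=2: b·v=7.16×(-2.589)=-18.537240; √(2b)=3.784178; u=(-18.537240+(-12.639))/3.784178=-8.238577, w=(-18.537240−(-12.639))/3.784178=-1.558658
k=3: b·v=7.16×2.459=17.606440; √(2b)=3.784178; u=(17.606440+27.282)/3.784178=11.862139, w=(17.606440−27.282)/3.784178=-2.556846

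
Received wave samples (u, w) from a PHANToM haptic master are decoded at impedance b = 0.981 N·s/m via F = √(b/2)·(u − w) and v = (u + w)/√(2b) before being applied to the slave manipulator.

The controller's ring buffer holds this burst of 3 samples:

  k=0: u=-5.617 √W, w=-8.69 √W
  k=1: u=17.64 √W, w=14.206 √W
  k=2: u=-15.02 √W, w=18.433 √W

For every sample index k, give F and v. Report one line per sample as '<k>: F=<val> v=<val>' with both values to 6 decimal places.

k=0: u−w=3.073000, u+w=-14.307000; √(b/2)=0.700357, √(2b)=1.400714; F=0.700357×3.073=2.152197, v=-14.307000/1.400714=-10.214076
k=1: u−w=3.434000, u+w=31.846000; √(b/2)=0.700357, √(2b)=1.400714; F=0.700357×3.434=2.405026, v=31.846000/1.400714=22.735546
k=2: u−w=-33.453000, u+w=3.413000; √(b/2)=0.700357, √(2b)=1.400714; F=0.700357×(-33.453)=-23.429044, v=3.413000/1.400714=2.436614

0: F=2.152197 v=-10.214076
1: F=2.405026 v=22.735546
2: F=-23.429044 v=2.436614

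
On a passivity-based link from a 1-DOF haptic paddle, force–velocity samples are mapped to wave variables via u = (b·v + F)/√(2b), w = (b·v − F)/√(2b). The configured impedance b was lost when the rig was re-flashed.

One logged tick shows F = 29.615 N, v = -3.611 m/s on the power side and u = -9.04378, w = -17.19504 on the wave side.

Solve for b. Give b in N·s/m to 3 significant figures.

b = 26.4 N·s/m

u + w = -26.2388;  u + w = √(2b)·v, so √(2b) = -26.2388/(-3.611) = 7.2664.
b = (√(2b))²/2 = 52.8000/2 = 26.4000.
(Check via u − w = 2F/√(2b): u − w = 8.1513, 2F/√(2b) = 8.1513.)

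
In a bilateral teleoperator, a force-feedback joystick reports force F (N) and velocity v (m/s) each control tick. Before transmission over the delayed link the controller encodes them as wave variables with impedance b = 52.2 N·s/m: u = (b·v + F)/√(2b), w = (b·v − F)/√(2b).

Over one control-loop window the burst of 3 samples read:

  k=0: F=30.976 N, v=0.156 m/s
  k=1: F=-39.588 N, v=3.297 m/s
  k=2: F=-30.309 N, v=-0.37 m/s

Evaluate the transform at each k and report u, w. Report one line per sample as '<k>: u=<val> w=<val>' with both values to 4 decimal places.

k=0: b·v=52.2×0.156=8.1432; √(2b)=10.2176; u=(8.1432+30.976)/10.2176=3.8286, w=(8.1432−30.976)/10.2176=-2.2346
k=1: b·v=52.2×3.297=172.1034; √(2b)=10.2176; u=(172.1034+(-39.588))/10.2176=12.9693, w=(172.1034−(-39.588))/10.2176=20.7182
k=2: b·v=52.2×(-0.37)=-19.3140; √(2b)=10.2176; u=(-19.3140+(-30.309))/10.2176=-4.8566, w=(-19.3140−(-30.309))/10.2176=1.0761

0: u=3.8286 w=-2.2346
1: u=12.9693 w=20.7182
2: u=-4.8566 w=1.0761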